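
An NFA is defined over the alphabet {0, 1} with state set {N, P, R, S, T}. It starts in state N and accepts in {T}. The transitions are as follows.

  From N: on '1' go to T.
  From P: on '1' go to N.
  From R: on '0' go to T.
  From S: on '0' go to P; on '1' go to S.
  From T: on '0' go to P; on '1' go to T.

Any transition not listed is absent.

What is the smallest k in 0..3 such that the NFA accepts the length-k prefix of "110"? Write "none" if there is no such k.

1

Start in {N}.
Read '1': N→{T}; now {T}.
None of the earlier sets intersect F, but {T} does.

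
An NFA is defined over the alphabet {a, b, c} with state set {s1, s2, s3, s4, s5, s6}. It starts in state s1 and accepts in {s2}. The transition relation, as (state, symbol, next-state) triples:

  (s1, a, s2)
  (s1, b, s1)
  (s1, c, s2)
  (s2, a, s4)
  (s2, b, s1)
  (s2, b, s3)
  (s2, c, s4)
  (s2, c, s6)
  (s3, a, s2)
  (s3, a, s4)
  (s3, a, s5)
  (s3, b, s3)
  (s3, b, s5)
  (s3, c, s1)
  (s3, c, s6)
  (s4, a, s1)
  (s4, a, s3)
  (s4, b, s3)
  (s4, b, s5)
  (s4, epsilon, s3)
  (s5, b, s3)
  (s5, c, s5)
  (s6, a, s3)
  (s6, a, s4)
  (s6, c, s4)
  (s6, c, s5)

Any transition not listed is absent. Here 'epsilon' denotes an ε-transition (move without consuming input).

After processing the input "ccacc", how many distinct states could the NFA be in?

Start in {s1}.
Read 'c': {s1} → {s2}.
Read 'c': {s2} → {s3, s4, s6}.
Read 'a': {s3, s4, s6} → {s1, s2, s3, s4, s5}.
Read 'c': {s1, s2, s3, s4, s5} → {s1, s2, s3, s4, s5, s6}.
Read 'c': {s1, s2, s3, s4, s5, s6} → {s1, s2, s3, s4, s5, s6}.
That set has 6 states.

6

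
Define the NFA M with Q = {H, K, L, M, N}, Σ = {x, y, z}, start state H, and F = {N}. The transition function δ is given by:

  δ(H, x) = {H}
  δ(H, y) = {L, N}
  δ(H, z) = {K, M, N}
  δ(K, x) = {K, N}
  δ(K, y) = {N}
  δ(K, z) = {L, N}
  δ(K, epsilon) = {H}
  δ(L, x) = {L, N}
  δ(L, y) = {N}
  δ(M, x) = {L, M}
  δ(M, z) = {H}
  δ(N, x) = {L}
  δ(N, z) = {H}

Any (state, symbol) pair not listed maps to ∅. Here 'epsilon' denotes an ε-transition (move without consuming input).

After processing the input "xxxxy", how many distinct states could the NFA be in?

2

Start in {H}.
Read 'x': H→{H}; now {H}.
Read 'x': H→{H}; now {H}.
Read 'x': H→{H}; now {H}.
Read 'x': H→{H}; now {H}.
Read 'y': H→{L, N}; now {L, N}.
That set has 2 states.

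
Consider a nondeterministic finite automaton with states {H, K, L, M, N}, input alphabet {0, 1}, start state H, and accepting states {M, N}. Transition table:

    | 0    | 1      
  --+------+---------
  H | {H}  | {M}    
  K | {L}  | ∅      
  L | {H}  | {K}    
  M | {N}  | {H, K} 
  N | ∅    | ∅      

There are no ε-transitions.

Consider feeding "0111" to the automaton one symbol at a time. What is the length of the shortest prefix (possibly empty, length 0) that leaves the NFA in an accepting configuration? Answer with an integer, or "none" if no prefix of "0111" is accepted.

2

Start in {H}.
Read '0': {H} → {H}.
Read '1': {H} → {M}.
None of the earlier sets intersect F, but {M} does.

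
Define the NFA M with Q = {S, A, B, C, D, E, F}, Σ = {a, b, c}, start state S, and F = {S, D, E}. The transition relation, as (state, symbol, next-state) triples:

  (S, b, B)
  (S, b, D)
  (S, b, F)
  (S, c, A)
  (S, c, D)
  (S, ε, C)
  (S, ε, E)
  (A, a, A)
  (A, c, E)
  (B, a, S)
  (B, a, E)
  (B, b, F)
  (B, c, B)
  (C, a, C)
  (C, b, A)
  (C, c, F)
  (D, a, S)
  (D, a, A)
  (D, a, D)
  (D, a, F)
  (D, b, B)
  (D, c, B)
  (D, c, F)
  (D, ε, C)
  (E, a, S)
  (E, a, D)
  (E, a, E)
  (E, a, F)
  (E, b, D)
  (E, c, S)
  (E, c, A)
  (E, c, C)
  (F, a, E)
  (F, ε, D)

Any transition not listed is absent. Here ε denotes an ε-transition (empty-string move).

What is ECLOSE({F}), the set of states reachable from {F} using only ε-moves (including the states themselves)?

Begin with {F}.
ε-move F → D; add D.
ε-move D → C; add C.

{C, D, F}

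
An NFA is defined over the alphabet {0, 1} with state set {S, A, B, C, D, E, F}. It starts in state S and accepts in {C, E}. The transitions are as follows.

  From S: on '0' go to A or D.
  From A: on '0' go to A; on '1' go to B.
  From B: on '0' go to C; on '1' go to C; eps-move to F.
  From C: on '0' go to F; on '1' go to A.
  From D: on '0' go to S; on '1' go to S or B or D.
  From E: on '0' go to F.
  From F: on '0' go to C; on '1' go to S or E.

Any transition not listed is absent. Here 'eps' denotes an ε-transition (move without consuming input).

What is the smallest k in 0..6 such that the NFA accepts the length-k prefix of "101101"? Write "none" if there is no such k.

none

Start in {S}.
Read '1': S→∅; now ∅.
The set is empty and remains empty for the remaining 5 symbols.
No reachable set along the way intersects F.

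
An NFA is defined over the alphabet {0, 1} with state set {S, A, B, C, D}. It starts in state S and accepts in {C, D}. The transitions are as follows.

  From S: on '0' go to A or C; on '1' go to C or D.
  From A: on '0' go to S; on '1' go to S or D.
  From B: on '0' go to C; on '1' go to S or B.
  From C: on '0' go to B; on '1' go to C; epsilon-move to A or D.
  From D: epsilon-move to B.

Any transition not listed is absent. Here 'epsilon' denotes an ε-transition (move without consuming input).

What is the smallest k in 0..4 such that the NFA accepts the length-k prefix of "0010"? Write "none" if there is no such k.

Start in {S}.
Read '0': S→{A, C}; union {A, C}; ε-closure = {A, B, C, D}.
None of the earlier sets intersect F, but {A, B, C, D} does.

1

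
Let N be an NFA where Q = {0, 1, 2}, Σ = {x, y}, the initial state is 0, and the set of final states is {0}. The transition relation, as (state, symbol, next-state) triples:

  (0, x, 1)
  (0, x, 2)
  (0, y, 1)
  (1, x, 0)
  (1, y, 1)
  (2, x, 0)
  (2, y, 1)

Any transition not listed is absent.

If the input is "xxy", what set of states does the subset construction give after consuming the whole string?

{1}

Start in {0}.
Read 'x': {0} → {1, 2}.
Read 'x': {1, 2} → {0}.
Read 'y': {0} → {1}.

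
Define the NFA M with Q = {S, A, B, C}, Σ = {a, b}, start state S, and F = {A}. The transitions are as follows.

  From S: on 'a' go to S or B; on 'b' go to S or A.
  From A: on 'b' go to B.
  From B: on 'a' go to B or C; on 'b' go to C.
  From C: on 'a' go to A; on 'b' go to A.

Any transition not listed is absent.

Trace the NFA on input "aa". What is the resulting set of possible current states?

{S, B, C}

Start in {S}.
Read 'a': {S} → {S, B}.
Read 'a': {S, B} → {S, B, C}.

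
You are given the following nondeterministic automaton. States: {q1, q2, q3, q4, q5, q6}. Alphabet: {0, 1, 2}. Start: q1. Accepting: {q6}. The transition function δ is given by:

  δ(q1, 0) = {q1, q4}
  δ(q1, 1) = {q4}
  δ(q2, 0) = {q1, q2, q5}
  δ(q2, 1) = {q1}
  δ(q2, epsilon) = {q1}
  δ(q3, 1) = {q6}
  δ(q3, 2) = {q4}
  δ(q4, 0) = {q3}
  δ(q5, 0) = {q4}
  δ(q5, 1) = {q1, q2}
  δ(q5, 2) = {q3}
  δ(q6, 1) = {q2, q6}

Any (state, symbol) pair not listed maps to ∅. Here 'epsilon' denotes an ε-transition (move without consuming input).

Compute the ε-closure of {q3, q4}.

{q3, q4}

Begin with {q3, q4}.
No ε-moves leave this set, so the closure equals the set itself.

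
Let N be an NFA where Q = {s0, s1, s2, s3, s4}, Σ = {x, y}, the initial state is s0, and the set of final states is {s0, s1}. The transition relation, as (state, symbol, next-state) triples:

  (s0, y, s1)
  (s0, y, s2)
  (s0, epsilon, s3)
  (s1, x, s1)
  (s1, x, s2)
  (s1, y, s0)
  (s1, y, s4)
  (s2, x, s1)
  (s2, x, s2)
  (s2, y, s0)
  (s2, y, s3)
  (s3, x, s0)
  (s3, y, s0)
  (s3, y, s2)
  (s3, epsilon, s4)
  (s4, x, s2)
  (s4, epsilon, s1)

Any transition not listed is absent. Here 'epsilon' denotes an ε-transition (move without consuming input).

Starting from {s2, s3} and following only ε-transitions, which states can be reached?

Begin with {s2, s3}.
ε-move s3 → s4; add s4.
ε-move s4 → s1; add s1.

{s1, s2, s3, s4}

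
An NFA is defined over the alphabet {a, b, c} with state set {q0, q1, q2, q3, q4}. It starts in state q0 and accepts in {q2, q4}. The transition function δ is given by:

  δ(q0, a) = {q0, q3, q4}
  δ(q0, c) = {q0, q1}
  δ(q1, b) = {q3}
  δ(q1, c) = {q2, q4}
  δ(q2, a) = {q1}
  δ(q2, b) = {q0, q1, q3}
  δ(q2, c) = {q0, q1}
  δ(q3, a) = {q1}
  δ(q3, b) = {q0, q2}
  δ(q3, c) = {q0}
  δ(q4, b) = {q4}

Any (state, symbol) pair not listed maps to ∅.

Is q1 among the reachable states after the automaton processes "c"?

Yes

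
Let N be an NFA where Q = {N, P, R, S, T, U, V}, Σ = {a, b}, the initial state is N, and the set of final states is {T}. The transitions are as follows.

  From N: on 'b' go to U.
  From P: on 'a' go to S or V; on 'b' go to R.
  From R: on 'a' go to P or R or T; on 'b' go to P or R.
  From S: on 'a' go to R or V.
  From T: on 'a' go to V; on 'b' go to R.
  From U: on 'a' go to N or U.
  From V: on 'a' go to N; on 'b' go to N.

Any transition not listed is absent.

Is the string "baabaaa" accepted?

Start in {N}.
Read 'b': {N} → {U}.
Read 'a': {U} → {N, U}.
Read 'a': {N, U} → {N, U}.
Read 'b': {N, U} → {U}.
Read 'a': {U} → {N, U}.
Read 'a': {N, U} → {N, U}.
Read 'a': {N, U} → {N, U}.
The final set {N, U} contains no accepting state.

No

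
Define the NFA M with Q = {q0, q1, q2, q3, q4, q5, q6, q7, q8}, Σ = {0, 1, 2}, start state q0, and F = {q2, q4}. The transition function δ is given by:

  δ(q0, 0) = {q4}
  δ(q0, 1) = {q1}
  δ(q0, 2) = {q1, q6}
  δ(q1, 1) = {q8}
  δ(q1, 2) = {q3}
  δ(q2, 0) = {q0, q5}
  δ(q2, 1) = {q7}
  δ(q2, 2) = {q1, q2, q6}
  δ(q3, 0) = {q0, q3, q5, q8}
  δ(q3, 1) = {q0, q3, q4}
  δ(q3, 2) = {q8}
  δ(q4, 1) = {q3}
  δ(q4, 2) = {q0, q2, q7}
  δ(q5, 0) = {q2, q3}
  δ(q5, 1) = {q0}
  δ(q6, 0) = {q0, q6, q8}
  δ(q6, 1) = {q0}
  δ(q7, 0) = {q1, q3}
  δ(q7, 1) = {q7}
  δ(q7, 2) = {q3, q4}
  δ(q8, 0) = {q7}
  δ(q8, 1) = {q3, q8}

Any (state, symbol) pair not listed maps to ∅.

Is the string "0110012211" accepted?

Yes

Start in {q0}.
Read '0': {q0} → {q4}.
Read '1': {q4} → {q3}.
Read '1': {q3} → {q0, q3, q4}.
Read '0': {q0, q3, q4} → {q0, q3, q4, q5, q8}.
Read '0': {q0, q3, q4, q5, q8} → {q0, q2, q3, q4, q5, q7, q8}.
Read '1': {q0, q2, q3, q4, q5, q7, q8} → {q0, q1, q3, q4, q7, q8}.
Read '2': {q0, q1, q3, q4, q7, q8} → {q0, q1, q2, q3, q4, q6, q7, q8}.
Read '2': {q0, q1, q2, q3, q4, q6, q7, q8} → {q0, q1, q2, q3, q4, q6, q7, q8}.
Read '1': {q0, q1, q2, q3, q4, q6, q7, q8} → {q0, q1, q3, q4, q7, q8}.
Read '1': {q0, q1, q3, q4, q7, q8} → {q0, q1, q3, q4, q7, q8}.
The final set {q0, q1, q3, q4, q7, q8} contains the accepting state q4.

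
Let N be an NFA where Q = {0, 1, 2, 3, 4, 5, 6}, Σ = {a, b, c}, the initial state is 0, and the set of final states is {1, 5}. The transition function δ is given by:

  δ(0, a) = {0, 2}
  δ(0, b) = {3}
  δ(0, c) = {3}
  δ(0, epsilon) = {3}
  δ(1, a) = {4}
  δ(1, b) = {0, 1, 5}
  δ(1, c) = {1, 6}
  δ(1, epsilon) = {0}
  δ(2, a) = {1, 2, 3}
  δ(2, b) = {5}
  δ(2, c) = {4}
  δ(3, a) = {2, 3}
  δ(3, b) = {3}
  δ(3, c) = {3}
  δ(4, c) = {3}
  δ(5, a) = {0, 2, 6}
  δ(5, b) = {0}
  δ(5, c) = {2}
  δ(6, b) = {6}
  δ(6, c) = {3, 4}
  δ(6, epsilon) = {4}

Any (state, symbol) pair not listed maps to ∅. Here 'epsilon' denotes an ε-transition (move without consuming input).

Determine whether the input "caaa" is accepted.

Yes

Start: ε-closure({0}) = {0, 3}.
Read 'c': 0→{3}, 3→{3}; now {3}.
Read 'a': 3→{2, 3}; now {2, 3}.
Read 'a': 2→{1, 2, 3}, 3→{2, 3}; union {1, 2, 3}; ε-closure = {0, 1, 2, 3}.
Read 'a': 0→{0, 2}, 1→{4}, 2→{1, 2, 3}, 3→{2, 3}; now {0, 1, 2, 3, 4}.
The final set {0, 1, 2, 3, 4} contains the accepting state 1.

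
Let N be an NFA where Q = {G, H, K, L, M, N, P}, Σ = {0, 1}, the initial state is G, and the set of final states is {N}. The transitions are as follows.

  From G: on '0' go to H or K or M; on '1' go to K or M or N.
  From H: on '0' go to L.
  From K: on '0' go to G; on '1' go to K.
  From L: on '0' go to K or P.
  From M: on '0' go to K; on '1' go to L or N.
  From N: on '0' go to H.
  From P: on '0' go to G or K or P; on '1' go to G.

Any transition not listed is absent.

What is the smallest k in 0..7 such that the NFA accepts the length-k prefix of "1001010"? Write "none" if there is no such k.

Start in {G}.
Read '1': {G} → {K, M, N}.
None of the earlier sets intersect F, but {K, M, N} does.

1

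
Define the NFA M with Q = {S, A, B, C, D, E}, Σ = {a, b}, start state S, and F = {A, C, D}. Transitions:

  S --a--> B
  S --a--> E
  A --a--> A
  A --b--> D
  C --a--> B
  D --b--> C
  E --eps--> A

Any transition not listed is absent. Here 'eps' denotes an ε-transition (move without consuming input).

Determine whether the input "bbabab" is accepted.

Start in {S}.
Read 'b': S→∅; now ∅.
The set is empty and remains empty for the remaining 5 symbols.
The final set ∅ contains no accepting state.

No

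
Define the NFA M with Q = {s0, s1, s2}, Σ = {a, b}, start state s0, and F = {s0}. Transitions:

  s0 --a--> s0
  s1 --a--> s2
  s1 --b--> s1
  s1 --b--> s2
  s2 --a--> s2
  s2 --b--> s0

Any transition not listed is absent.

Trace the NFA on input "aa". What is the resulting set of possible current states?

{s0}

Start in {s0}.
Read 'a': s0→{s0}; now {s0}.
Read 'a': s0→{s0}; now {s0}.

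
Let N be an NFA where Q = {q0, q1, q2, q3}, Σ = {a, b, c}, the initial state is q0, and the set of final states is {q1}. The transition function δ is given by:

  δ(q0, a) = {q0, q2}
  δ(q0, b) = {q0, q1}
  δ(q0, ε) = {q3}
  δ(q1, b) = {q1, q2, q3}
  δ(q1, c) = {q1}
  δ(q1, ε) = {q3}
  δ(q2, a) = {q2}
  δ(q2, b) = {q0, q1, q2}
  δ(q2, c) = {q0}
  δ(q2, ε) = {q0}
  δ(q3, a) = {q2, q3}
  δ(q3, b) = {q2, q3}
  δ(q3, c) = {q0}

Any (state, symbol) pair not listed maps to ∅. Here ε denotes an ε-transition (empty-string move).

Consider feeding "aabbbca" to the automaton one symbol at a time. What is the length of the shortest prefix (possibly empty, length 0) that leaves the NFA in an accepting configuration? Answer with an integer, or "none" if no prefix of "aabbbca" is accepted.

Start: ε-closure({q0}) = {q0, q3}.
Read 'a': q0→{q0, q2}, q3→{q2, q3}; now {q0, q2, q3}.
Read 'a': q0→{q0, q2}, q2→{q2}, q3→{q2, q3}; now {q0, q2, q3}.
Read 'b': q0→{q0, q1}, q2→{q0, q1, q2}, q3→{q2, q3}; now {q0, q1, q2, q3}.
None of the earlier sets intersect F, but {q0, q1, q2, q3} does.

3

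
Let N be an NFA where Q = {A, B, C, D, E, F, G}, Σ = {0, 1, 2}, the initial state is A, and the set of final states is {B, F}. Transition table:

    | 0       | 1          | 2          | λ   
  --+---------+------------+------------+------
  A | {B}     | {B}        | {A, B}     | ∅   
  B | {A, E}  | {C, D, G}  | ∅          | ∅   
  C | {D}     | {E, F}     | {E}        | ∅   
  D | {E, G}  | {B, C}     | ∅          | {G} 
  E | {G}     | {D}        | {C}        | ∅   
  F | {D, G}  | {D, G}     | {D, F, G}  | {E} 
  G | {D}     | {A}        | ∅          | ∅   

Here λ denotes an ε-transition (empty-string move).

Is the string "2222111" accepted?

Start in {A}.
Read '2': A→{A, B}; now {A, B}.
Read '2': A→{A, B}, B→∅; now {A, B}.
Read '2': A→{A, B}, B→∅; now {A, B}.
Read '2': A→{A, B}, B→∅; now {A, B}.
Read '1': A→{B}, B→{C, D, G}; now {B, C, D, G}.
Read '1': B→{C, D, G}, C→{E, F}, D→{B, C}, G→{A}; now {A, B, C, D, E, F, G}.
Read '1': A→{B}, B→{C, D, G}, C→{E, F}, D→{B, C}, E→{D}, F→{D, G}, G→{A}; now {A, B, C, D, E, F, G}.
The final set {A, B, C, D, E, F, G} contains the accepting states B, F.

Yes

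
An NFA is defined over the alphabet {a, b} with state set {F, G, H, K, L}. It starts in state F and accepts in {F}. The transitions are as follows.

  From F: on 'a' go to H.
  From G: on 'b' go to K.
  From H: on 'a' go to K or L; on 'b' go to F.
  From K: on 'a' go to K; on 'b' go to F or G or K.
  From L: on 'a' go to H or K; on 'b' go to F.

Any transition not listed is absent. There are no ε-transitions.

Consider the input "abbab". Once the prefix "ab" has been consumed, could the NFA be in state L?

No

Start in {F}.
Read 'a': F→{H}; now {H}.
Read 'b': H→{F}; now {F}.
State L is not in {F}.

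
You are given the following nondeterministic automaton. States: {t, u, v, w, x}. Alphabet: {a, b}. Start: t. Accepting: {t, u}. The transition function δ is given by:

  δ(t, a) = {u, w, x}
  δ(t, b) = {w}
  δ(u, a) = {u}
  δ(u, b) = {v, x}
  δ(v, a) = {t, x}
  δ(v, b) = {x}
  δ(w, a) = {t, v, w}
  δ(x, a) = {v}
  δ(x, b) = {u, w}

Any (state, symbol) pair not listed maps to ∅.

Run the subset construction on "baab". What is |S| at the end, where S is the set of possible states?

Start in {t}.
Read 'b': t→{w}; now {w}.
Read 'a': w→{t, v, w}; now {t, v, w}.
Read 'a': t→{u, w, x}, v→{t, x}, w→{t, v, w}; now {t, u, v, w, x}.
Read 'b': t→{w}, u→{v, x}, v→{x}, w→∅, x→{u, w}; now {u, v, w, x}.
That set has 4 states.

4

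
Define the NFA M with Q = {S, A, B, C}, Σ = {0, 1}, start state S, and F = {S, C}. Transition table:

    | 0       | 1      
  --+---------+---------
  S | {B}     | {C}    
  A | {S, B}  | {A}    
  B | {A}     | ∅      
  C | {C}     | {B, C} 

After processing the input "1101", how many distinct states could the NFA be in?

3

Start in {S}.
Read '1': {S} → {C}.
Read '1': {C} → {B, C}.
Read '0': {B, C} → {A, C}.
Read '1': {A, C} → {A, B, C}.
That set has 3 states.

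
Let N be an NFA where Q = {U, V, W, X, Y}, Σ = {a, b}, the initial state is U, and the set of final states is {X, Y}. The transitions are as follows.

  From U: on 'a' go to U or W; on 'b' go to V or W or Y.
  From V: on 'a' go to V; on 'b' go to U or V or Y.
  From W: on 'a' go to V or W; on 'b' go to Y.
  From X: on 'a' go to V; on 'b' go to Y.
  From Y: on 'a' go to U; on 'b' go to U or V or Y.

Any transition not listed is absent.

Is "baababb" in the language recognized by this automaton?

Start in {U}.
Read 'b': {U} → {V, W, Y}.
Read 'a': {V, W, Y} → {U, V, W}.
Read 'a': {U, V, W} → {U, V, W}.
Read 'b': {U, V, W} → {U, V, W, Y}.
Read 'a': {U, V, W, Y} → {U, V, W}.
Read 'b': {U, V, W} → {U, V, W, Y}.
Read 'b': {U, V, W, Y} → {U, V, W, Y}.
The final set {U, V, W, Y} contains the accepting state Y.

Yes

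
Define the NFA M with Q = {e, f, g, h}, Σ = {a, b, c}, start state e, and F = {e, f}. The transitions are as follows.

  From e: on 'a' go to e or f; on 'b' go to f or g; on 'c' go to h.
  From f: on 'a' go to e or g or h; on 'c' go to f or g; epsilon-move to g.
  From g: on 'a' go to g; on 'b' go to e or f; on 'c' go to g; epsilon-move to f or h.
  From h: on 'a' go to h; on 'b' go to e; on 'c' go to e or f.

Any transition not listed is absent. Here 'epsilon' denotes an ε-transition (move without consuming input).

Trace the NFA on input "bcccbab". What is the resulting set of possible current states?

Start in {e}.
Read 'b': {e} → {f, g, h}.
Read 'c': {f, g, h} → {e, f, g, h}.
Read 'c': {e, f, g, h} → {e, f, g, h}.
Read 'c': {e, f, g, h} → {e, f, g, h}.
Read 'b': {e, f, g, h} → {e, f, g, h}.
Read 'a': {e, f, g, h} → {e, f, g, h}.
Read 'b': {e, f, g, h} → {e, f, g, h}.

{e, f, g, h}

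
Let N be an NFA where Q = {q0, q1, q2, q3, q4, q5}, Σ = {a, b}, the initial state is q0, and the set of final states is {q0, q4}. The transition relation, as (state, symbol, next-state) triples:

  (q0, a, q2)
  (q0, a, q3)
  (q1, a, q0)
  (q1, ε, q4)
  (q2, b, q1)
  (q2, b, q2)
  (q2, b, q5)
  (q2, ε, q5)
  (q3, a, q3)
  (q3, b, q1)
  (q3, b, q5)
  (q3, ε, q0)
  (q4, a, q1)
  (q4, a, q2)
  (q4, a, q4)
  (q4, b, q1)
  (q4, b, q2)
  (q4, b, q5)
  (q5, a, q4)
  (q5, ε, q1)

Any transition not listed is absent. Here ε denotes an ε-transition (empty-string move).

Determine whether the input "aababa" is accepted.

Yes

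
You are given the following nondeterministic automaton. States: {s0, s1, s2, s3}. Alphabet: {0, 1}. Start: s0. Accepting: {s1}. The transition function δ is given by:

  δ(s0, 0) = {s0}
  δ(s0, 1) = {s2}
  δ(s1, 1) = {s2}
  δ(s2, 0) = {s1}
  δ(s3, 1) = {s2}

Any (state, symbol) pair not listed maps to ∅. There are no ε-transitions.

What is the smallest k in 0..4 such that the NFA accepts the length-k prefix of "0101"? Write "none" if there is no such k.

3

Start in {s0}.
Read '0': s0→{s0}; now {s0}.
Read '1': s0→{s2}; now {s2}.
Read '0': s2→{s1}; now {s1}.
None of the earlier sets intersect F, but {s1} does.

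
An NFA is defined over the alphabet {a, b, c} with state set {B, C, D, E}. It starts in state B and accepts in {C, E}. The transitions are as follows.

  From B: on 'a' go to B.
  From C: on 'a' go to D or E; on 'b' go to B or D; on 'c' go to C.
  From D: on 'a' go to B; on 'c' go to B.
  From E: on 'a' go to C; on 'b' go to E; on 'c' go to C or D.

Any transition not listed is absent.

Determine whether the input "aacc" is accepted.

Start in {B}.
Read 'a': B→{B}; now {B}.
Read 'a': B→{B}; now {B}.
Read 'c': B→∅; now ∅.
The set is empty and remains empty for the remaining 1 symbol.
The final set ∅ contains no accepting state.

No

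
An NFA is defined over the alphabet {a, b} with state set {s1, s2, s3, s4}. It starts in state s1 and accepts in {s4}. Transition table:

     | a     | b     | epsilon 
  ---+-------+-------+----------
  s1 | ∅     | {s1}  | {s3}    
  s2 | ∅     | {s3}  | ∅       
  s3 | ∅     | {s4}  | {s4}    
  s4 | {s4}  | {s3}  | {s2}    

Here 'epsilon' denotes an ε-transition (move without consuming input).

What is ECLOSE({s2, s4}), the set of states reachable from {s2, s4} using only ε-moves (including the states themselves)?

Begin with {s2, s4}.
No ε-moves leave this set, so the closure equals the set itself.

{s2, s4}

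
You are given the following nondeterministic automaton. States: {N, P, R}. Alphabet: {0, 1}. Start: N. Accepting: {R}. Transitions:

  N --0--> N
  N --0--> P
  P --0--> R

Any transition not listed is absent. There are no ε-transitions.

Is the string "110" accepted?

No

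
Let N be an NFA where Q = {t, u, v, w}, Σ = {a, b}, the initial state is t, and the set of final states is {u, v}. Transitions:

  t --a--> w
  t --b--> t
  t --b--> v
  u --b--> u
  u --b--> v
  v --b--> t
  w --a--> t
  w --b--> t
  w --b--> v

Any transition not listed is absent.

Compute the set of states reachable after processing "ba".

{w}

Start in {t}.
Read 'b': t→{t, v}; now {t, v}.
Read 'a': t→{w}, v→∅; now {w}.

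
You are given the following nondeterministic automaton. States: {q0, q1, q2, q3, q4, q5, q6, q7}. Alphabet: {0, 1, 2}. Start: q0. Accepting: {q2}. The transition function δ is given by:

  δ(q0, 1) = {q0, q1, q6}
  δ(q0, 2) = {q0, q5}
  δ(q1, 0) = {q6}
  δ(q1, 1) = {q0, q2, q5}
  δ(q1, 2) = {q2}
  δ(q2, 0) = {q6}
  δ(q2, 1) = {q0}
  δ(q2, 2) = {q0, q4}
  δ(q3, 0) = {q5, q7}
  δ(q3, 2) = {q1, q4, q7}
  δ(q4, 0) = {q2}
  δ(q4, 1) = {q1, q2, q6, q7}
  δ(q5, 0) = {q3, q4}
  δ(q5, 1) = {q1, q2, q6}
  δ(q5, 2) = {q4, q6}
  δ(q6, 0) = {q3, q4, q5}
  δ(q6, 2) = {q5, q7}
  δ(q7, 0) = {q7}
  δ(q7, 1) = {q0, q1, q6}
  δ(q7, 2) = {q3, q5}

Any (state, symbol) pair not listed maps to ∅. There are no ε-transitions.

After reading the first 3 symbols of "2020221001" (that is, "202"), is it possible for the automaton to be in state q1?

Yes

Start in {q0}.
Read '2': q0→{q0, q5}; now {q0, q5}.
Read '0': q0→∅, q5→{q3, q4}; now {q3, q4}.
Read '2': q3→{q1, q4, q7}, q4→∅; now {q1, q4, q7}.
State q1 is in {q1, q4, q7}.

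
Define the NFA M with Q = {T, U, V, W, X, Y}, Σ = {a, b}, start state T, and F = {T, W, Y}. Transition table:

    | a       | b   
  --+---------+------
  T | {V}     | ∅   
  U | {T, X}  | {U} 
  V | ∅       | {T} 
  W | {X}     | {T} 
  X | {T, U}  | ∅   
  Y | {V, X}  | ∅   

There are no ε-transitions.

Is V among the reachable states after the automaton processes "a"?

Yes

Start in {T}.
Read 'a': {T} → {V}.
State V is in {V}.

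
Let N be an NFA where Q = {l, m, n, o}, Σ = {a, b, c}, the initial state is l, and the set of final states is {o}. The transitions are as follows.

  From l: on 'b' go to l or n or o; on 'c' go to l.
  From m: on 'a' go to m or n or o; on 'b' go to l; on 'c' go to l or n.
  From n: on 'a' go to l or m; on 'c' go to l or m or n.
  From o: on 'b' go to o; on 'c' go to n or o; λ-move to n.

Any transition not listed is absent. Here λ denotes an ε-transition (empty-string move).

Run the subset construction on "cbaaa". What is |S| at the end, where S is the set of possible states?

Start in {l}.
Read 'c': l→{l}; now {l}.
Read 'b': l→{l, n, o}; now {l, n, o}.
Read 'a': l→∅, n→{l, m}, o→∅; now {l, m}.
Read 'a': l→∅, m→{m, n, o}; now {m, n, o}.
Read 'a': m→{m, n, o}, n→{l, m}, o→∅; now {l, m, n, o}.
That set has 4 states.

4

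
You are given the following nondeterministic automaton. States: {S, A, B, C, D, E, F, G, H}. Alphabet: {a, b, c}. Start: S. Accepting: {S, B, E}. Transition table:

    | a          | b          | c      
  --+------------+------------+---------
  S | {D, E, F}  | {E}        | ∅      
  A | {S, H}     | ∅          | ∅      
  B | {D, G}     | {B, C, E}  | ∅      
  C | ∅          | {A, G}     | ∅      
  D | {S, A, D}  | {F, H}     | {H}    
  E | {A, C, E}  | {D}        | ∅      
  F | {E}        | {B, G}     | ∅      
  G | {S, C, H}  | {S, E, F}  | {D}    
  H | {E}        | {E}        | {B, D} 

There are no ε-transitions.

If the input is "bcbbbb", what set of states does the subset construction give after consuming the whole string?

∅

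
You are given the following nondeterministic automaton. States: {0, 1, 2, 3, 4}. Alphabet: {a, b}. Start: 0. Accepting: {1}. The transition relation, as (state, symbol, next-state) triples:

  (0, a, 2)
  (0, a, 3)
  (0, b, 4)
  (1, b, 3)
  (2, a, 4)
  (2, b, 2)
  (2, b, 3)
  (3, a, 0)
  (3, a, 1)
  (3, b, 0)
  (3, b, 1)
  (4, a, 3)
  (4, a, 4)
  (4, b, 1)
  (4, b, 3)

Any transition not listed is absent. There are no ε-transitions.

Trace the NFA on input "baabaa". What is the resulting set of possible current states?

{0, 1, 2, 3, 4}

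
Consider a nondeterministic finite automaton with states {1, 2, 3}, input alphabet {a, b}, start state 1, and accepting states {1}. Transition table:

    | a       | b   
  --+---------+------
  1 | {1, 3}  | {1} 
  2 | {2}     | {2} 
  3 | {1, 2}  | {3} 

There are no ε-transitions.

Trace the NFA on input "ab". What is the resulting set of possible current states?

Start in {1}.
Read 'a': 1→{1, 3}; now {1, 3}.
Read 'b': 1→{1}, 3→{3}; now {1, 3}.

{1, 3}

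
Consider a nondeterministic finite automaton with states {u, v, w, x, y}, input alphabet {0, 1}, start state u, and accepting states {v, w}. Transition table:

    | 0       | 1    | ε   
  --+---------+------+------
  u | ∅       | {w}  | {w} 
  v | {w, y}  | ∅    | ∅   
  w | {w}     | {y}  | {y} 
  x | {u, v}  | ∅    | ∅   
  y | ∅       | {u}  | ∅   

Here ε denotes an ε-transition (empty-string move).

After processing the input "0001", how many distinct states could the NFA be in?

3

Start: ε-closure({u}) = {u, w, y}.
Read '0': u→∅, w→{w}, y→∅; union {w}; ε-closure = {w, y}.
Read '0': w→{w}, y→∅; union {w}; ε-closure = {w, y}.
Read '0': w→{w}, y→∅; union {w}; ε-closure = {w, y}.
Read '1': w→{y}, y→{u}; union {u, y}; ε-closure = {u, w, y}.
That set has 3 states.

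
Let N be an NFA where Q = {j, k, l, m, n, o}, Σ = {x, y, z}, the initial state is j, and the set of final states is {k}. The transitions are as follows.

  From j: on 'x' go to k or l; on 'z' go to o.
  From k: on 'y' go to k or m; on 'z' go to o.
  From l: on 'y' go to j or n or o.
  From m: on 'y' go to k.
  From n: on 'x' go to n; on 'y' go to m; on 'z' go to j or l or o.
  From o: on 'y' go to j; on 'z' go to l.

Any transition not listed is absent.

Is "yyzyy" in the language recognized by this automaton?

No

Start in {j}.
Read 'y': j→∅; now ∅.
The set is empty and remains empty for the remaining 4 symbols.
The final set ∅ contains no accepting state.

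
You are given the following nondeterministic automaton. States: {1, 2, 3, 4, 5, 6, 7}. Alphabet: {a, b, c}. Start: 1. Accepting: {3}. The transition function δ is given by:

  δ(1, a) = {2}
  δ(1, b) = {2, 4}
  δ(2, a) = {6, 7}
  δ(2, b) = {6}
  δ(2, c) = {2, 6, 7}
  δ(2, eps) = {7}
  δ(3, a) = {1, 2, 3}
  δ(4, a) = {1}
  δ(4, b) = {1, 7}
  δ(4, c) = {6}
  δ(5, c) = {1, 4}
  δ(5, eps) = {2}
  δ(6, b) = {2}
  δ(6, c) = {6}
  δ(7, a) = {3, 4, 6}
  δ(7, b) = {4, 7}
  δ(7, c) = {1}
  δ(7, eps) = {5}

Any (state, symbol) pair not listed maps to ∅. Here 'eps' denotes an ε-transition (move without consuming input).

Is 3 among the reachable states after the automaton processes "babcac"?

No

Start in {1}.
Read 'b': {1} → {2, 4, 5, 7}.
Read 'a': {2, 4, 5, 7} → {1, 2, 3, 4, 5, 6, 7}.
Read 'b': {1, 2, 3, 4, 5, 6, 7} → {1, 2, 4, 5, 6, 7}.
Read 'c': {1, 2, 4, 5, 6, 7} → {1, 2, 4, 5, 6, 7}.
Read 'a': {1, 2, 4, 5, 6, 7} → {1, 2, 3, 4, 5, 6, 7}.
Read 'c': {1, 2, 3, 4, 5, 6, 7} → {1, 2, 4, 5, 6, 7}.
State 3 is not in {1, 2, 4, 5, 6, 7}.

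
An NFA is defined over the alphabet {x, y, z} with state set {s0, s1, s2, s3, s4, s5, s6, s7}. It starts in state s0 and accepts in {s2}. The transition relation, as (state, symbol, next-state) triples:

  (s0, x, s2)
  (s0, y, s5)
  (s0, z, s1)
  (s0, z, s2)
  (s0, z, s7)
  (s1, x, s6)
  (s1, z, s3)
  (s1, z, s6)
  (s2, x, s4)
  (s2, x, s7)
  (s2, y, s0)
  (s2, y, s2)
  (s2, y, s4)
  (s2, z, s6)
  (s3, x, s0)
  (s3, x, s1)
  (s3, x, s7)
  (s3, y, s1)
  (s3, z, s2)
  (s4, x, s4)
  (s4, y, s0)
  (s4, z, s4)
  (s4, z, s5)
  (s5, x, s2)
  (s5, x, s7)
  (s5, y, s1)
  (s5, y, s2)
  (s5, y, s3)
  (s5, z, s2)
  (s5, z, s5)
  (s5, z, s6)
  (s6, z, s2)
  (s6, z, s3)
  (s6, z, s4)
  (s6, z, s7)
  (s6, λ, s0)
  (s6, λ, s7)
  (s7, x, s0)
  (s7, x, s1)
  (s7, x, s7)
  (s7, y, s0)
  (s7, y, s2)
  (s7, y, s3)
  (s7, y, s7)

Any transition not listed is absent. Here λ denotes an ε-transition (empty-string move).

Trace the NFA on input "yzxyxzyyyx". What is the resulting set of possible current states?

{s0, s1, s2, s4, s6, s7}

Start in {s0}.
Read 'y': {s0} → {s5}.
Read 'z': {s5} → {s0, s2, s5, s6, s7}.
Read 'x': {s0, s2, s5, s6, s7} → {s0, s1, s2, s4, s7}.
Read 'y': {s0, s1, s2, s4, s7} → {s0, s2, s3, s4, s5, s7}.
Read 'x': {s0, s2, s3, s4, s5, s7} → {s0, s1, s2, s4, s7}.
Read 'z': {s0, s1, s2, s4, s7} → {s0, s1, s2, s3, s4, s5, s6, s7}.
Read 'y': {s0, s1, s2, s3, s4, s5, s6, s7} → {s0, s1, s2, s3, s4, s5, s7}.
Read 'y': {s0, s1, s2, s3, s4, s5, s7} → {s0, s1, s2, s3, s4, s5, s7}.
Read 'y': {s0, s1, s2, s3, s4, s5, s7} → {s0, s1, s2, s3, s4, s5, s7}.
Read 'x': {s0, s1, s2, s3, s4, s5, s7} → {s0, s1, s2, s4, s6, s7}.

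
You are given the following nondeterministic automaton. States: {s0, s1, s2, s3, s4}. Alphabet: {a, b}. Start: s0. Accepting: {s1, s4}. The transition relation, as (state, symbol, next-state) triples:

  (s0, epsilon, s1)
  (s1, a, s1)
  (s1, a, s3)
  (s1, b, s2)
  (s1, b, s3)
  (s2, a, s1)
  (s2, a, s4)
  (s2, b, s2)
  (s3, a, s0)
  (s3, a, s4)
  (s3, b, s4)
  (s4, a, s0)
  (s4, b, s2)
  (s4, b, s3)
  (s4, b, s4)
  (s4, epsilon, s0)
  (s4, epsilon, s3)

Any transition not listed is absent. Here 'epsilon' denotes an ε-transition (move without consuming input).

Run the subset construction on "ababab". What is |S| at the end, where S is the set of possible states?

Start: ε-closure({s0}) = {s0, s1}.
Read 'a': {s0, s1} → {s1, s3}.
Read 'b': {s1, s3} → {s0, s1, s2, s3, s4}.
Read 'a': {s0, s1, s2, s3, s4} → {s0, s1, s3, s4}.
Read 'b': {s0, s1, s3, s4} → {s0, s1, s2, s3, s4}.
Read 'a': {s0, s1, s2, s3, s4} → {s0, s1, s3, s4}.
Read 'b': {s0, s1, s3, s4} → {s0, s1, s2, s3, s4}.
That set has 5 states.

5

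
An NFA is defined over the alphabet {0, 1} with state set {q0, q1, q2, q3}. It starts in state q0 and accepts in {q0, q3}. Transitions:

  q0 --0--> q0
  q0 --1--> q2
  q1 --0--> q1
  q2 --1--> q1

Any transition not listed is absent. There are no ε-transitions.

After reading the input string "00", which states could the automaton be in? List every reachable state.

{q0}

Start in {q0}.
Read '0': {q0} → {q0}.
Read '0': {q0} → {q0}.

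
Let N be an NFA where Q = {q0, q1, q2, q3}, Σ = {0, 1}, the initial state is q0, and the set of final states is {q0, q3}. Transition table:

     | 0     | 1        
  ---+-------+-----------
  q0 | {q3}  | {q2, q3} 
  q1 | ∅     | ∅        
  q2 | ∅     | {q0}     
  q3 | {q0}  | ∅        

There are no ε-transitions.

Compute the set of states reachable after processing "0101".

∅

Start in {q0}.
Read '0': q0→{q3}; now {q3}.
Read '1': q3→∅; now ∅.
The set is empty and remains empty for the remaining 2 symbols.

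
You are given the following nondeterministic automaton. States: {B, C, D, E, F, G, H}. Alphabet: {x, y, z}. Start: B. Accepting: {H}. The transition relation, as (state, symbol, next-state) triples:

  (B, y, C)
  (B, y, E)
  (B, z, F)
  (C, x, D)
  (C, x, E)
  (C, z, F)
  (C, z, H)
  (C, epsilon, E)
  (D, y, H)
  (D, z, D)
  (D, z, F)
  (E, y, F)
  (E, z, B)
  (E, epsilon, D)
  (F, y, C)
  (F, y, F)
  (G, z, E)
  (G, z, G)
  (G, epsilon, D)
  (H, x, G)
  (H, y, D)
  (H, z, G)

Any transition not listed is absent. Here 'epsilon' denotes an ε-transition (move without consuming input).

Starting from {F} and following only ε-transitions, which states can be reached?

{F}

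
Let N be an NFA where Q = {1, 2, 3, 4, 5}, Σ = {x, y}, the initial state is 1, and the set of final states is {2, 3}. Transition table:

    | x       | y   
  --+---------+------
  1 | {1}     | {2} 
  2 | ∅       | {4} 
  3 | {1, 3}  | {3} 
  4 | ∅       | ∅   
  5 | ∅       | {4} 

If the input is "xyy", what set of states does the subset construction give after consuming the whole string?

{4}

Start in {1}.
Read 'x': {1} → {1}.
Read 'y': {1} → {2}.
Read 'y': {2} → {4}.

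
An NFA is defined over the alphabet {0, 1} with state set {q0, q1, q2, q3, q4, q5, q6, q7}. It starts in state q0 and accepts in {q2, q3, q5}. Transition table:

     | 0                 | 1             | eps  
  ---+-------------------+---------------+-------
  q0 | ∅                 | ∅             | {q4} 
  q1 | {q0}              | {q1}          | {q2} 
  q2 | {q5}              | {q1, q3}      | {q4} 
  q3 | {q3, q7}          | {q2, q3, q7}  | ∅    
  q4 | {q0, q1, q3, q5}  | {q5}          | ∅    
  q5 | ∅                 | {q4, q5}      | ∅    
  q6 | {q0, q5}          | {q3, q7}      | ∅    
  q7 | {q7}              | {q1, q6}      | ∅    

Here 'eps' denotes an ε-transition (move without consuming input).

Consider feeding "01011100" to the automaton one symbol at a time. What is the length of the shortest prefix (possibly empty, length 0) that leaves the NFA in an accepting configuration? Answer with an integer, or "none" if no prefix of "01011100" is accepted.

1

Start: ε-closure({q0}) = {q0, q4}.
Read '0': {q0, q4} → {q0, q1, q2, q3, q4, q5}.
None of the earlier sets intersect F, but {q0, q1, q2, q3, q4, q5} does.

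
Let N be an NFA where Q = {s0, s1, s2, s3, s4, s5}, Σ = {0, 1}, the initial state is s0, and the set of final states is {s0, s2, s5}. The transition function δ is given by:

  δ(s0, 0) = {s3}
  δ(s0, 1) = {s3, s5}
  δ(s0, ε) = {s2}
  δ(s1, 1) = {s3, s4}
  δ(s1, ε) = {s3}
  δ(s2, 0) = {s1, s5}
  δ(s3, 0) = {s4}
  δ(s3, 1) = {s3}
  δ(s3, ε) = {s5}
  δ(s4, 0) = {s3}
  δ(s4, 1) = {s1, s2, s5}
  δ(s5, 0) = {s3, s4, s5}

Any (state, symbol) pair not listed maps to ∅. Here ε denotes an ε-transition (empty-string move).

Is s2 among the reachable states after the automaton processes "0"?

Start: ε-closure({s0}) = {s0, s2}.
Read '0': s0→{s3}, s2→{s1, s5}; now {s1, s3, s5}.
State s2 is not in {s1, s3, s5}.

No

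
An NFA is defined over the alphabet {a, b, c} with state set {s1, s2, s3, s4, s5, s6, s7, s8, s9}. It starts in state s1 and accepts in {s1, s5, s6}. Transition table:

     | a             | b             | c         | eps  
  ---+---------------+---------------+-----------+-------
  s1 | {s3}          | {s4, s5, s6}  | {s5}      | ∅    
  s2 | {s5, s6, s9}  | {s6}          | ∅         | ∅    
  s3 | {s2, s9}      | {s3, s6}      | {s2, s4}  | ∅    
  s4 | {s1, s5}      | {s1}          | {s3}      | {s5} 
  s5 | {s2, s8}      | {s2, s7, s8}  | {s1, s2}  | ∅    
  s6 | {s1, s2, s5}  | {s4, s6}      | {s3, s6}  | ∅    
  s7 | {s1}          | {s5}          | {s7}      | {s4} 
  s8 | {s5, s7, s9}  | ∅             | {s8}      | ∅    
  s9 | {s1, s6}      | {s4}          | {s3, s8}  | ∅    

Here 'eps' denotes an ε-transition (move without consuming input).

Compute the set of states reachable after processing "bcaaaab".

{s1, s2, s3, s4, s5, s6, s7, s8}

Start in {s1}.
Read 'b': s1→{s4, s5, s6}; now {s4, s5, s6}.
Read 'c': s4→{s3}, s5→{s1, s2}, s6→{s3, s6}; now {s1, s2, s3, s6}.
Read 'a': s1→{s3}, s2→{s5, s6, s9}, s3→{s2, s9}, s6→{s1, s2, s5}; now {s1, s2, s3, s5, s6, s9}.
Read 'a': s1→{s3}, s2→{s5, s6, s9}, s3→{s2, s9}, s5→{s2, s8}, s6→{s1, s2, s5}, s9→{s1, s6}; now {s1, s2, s3, s5, s6, s8, s9}.
Read 'a': s1→{s3}, s2→{s5, s6, s9}, s3→{s2, s9}, s5→{s2, s8}, s6→{s1, s2, s5}, s8→{s5, s7, s9}, s9→{s1, s6}; union {s1, s2, s3, s5, s6, s7, s8, s9}; ε-closure = {s1, s2, s3, s4, s5, s6, s7, s8, s9}.
Read 'a': s1→{s3}, s2→{s5, s6, s9}, s3→{s2, s9}, s4→{s1, s5}, s5→{s2, s8}, s6→{s1, s2, s5}, s7→{s1}, s8→{s5, s7, s9}, s9→{s1, s6}; union {s1, s2, s3, s5, s6, s7, s8, s9}; ε-closure = {s1, s2, s3, s4, s5, s6, s7, s8, s9}.
Read 'b': s1→{s4, s5, s6}, s2→{s6}, s3→{s3, s6}, s4→{s1}, s5→{s2, s7, s8}, s6→{s4, s6}, s7→{s5}, s8→∅, s9→{s4}; now {s1, s2, s3, s4, s5, s6, s7, s8}.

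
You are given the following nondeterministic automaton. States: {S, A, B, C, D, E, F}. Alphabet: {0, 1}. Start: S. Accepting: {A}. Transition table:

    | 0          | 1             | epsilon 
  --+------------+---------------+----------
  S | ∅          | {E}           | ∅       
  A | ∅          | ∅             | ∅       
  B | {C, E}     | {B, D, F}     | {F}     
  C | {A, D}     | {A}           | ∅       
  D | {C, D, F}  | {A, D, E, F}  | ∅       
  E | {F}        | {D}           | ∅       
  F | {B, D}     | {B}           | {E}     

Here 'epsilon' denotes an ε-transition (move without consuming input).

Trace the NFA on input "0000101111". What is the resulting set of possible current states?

∅

Start in {S}.
Read '0': S→∅; now ∅.
The set is empty and remains empty for the remaining 9 symbols.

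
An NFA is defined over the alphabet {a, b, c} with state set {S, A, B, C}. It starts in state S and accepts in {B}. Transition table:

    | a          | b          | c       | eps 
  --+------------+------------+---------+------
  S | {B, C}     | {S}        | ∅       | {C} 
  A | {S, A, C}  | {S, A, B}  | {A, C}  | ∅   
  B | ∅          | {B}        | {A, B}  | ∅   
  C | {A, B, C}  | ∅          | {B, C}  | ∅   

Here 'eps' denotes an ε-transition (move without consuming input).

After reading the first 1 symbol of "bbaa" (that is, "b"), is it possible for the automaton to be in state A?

Start: ε-closure({S}) = {S, C}.
Read 'b': S→{S}, C→∅; union {S}; ε-closure = {S, C}.
State A is not in {S, C}.

No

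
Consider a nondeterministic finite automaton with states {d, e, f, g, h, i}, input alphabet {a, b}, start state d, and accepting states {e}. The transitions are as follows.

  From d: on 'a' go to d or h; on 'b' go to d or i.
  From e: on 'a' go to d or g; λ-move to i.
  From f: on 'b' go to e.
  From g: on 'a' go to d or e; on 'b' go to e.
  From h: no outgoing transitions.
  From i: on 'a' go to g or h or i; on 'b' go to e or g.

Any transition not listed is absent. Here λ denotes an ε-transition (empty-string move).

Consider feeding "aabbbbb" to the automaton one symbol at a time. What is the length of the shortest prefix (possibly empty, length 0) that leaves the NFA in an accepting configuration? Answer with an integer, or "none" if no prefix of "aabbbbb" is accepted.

Start in {d}.
Read 'a': d→{d, h}; now {d, h}.
Read 'a': d→{d, h}, h→∅; now {d, h}.
Read 'b': d→{d, i}, h→∅; now {d, i}.
Read 'b': d→{d, i}, i→{e, g}; now {d, e, g, i}.
None of the earlier sets intersect F, but {d, e, g, i} does.

4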